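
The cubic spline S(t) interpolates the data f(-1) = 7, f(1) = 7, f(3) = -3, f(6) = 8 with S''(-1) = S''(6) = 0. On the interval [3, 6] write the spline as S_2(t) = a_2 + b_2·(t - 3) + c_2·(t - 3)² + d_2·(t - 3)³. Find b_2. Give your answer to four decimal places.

Let M_i = S''(x_i). Step sizes h_i = 2, 2, 3; slopes of the chords Δ_i = (y_(i+1) - y_i)/h_i = 0, -5, 11/3.
  2·M_0 + 8·M_1 + 2·M_2 = 6(Δ_1 - Δ_0) = -30
  2·M_1 + 10·M_2 + 3·M_3 = 6(Δ_2 - Δ_1) = 52
Natural end conditions: M_0 = M_3 = 0.
Hence M_0 = 0, M_1 = -101/19, M_2 = 119/19, M_3 = 0.
On [3, 6], with S_2(t) = a_2 + b_2·(t - 3) + c_2·(t - 3)² + d_2·(t - 3)³: c_2 = M_2/2 = 119/38, d_2 = (M_3 - M_2)/(6h_2) = -119/342, b_2 = Δ_2 - h_2(2M_2 + M_3)/6 = -148/57.

-2.5965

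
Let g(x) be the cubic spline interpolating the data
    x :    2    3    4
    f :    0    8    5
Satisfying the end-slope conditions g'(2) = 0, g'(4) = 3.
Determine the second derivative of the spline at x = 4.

36

Write σ_i for g''(x_i). With h_i = 1, 1 and divided differences Δ_i = 8, -3, the continuity of g' gives the tridiagonal system
  1·σ_0 + 4·σ_1 + 1·σ_2 = 6(Δ_1 - Δ_0) = -66
Clamped end conditions give two more equations: 2h_0·σ_0 + h_0·σ_1 = 6(Δ_0 - g'(2)) = 48 and h_1·σ_1 + 2h_1·σ_2 = 6(g'(4) - Δ_1) = 36.
Solving the tridiagonal system: σ_0 = 42, σ_1 = -36, σ_2 = 36.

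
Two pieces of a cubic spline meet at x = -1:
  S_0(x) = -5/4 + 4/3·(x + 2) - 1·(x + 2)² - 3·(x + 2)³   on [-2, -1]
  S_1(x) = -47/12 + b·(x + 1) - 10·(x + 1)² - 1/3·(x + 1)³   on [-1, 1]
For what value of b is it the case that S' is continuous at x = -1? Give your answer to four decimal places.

-9.6667

S_0'(x) = 4/3 - 2·(x + 2) - 9·(x + 2)², so S_0'(-1) = -29/3. On the right, S_1'(-1) = b, so b = -29/3.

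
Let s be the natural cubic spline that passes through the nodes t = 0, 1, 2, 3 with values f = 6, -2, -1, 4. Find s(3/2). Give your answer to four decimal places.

Write M_i for s''(x_i). With h_i = 1, 1, 1 and divided differences Δ_i = -8, 1, 5, the continuity of s' gives the tridiagonal system
  1·M_0 + 4·M_1 + 1·M_2 = 6(Δ_1 - Δ_0) = 54
  1·M_1 + 4·M_2 + 1·M_3 = 6(Δ_2 - Δ_1) = 24
Natural end conditions: M_0 = M_3 = 0.
Solving: M_0 = 0, M_1 = 64/5, M_2 = 14/5, M_3 = 0.
On [1, 2], s(t) = -2 - 56/15·(t - 1) + 32/5·(t - 1)² - 5/3·(t - 1)³.
With (t - 1) = 1/2: s(3/2) = -99/40.

-2.4750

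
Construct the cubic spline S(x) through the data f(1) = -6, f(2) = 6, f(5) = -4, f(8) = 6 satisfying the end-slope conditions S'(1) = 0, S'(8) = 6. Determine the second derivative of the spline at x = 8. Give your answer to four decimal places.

-1.8065

Put M_i = S'' at the i-th knot. Here h = (1, 3, 3) and Δ = (12, -10/3, 10/3), so the interior equations h_(i-1)·M_(i-1) + 2(h_(i-1)+h_i)·M_i + h_i·M_(i+1) = 6(Δ_i − Δ_(i-1)) read
  1·M_0 + 8·M_1 + 3·M_2 = 6(Δ_1 - Δ_0) = -92
  3·M_1 + 12·M_2 + 3·M_3 = 6(Δ_2 - Δ_1) = 40
Clamped end conditions give two more equations: 2h_0·M_0 + h_0·M_1 = 6(Δ_0 - S'(1)) = 72 and h_2·M_2 + 2h_2·M_3 = 6(S'(8) - Δ_2) = 16.
Hence M_0 = 1436/31, M_1 = -640/31, M_2 = 832/93, M_3 = -56/31.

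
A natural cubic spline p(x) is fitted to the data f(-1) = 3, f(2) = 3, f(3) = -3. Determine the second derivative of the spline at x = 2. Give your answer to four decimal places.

Write M_i for p''(x_i). With h_i = 3, 1 and divided differences Δ_i = 0, -6, the continuity of p' gives the tridiagonal system
  3·M_0 + 8·M_1 + 1·M_2 = 6(Δ_1 - Δ_0) = -36
Natural end conditions: M_0 = M_2 = 0.
Hence M_0 = 0, M_1 = -9/2, M_2 = 0.

-4.5000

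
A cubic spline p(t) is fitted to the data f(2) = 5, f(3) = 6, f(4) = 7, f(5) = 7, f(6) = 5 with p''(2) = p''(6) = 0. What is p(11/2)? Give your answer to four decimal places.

Put M_i = p'' at the i-th knot. Here h = (1, 1, 1, 1) and Δ = (1, 1, 0, -2), so the interior equations h_(i-1)·M_(i-1) + 2(h_(i-1)+h_i)·M_i + h_i·M_(i+1) = 6(Δ_i − Δ_(i-1)) read
  1·M_0 + 4·M_1 + 1·M_2 = 6(Δ_1 - Δ_0) = 0
  1·M_1 + 4·M_2 + 1·M_3 = 6(Δ_2 - Δ_1) = -6
  1·M_2 + 4·M_3 + 1·M_4 = 6(Δ_3 - Δ_2) = -12
Natural end conditions: M_0 = M_4 = 0.
Solving: M_0 = 0, M_1 = 3/14, M_2 = -6/7, M_3 = -39/14, M_4 = 0.
On [5, 6], p(t) = 7 - 15/14·(t - 5) - 39/28·(t - 5)² + 13/28·(t - 5)³.
With (t - 5) = 1/2: p(11/2) = 1383/224.

6.1741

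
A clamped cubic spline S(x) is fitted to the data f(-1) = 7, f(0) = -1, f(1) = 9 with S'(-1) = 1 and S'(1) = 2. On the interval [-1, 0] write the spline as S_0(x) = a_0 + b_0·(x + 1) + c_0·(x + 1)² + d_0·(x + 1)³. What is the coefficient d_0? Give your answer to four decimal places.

Put m_i = S'' at the i-th knot. Here h = (1, 1) and Δ = (-8, 10), so the interior equations h_(i-1)·m_(i-1) + 2(h_(i-1)+h_i)·m_i + h_i·m_(i+1) = 6(Δ_i − Δ_(i-1)) read
  1·m_0 + 4·m_1 + 1·m_2 = 6(Δ_1 - Δ_0) = 108
Clamped end conditions give two more equations: 2h_0·m_0 + h_0·m_1 = 6(Δ_0 - S'(-1)) = -54 and h_1·m_1 + 2h_1·m_2 = 6(S'(1) - Δ_1) = -48.
Solving the tridiagonal system: m_0 = -107/2, m_1 = 53, m_2 = -101/2.
On [-1, 0], with S_0(x) = a_0 + b_0·(x + 1) + c_0·(x + 1)² + d_0·(x + 1)³: c_0 = m_0/2 = -107/4, d_0 = (m_1 - m_0)/(6h_0) = 71/4, b_0 = Δ_0 - h_0(2m_0 + m_1)/6 = 1.

17.7500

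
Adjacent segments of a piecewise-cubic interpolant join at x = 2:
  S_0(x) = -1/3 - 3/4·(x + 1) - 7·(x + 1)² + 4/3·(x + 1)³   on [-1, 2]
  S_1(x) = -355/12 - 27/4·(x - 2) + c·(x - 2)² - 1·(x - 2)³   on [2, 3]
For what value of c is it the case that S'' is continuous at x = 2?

S_0''(x) = -14 + 8·(x + 1), so S_0''(2) = 10. On the right, S_1''(2) = 2c, so c = 5.

5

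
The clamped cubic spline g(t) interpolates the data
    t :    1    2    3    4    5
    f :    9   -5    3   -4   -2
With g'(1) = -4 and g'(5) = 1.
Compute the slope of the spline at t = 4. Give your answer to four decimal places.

With m_i denoting the second derivative at x_i, h_i = 1, 1, 1, 1, and Δ_i = (y_(i+1) − y_i)/h_i = -14, 8, -7, 2:
  1·m_0 + 4·m_1 + 1·m_2 = 6(Δ_1 - Δ_0) = 132
  1·m_1 + 4·m_2 + 1·m_3 = 6(Δ_2 - Δ_1) = -90
  1·m_2 + 4·m_3 + 1·m_4 = 6(Δ_3 - Δ_2) = 54
Clamped end conditions give two more equations: 2h_0·m_0 + h_0·m_1 = 6(Δ_0 - g'(1)) = -60 and h_3·m_3 + 2h_3·m_4 = 6(g'(5) - Δ_3) = -6.
Hence m_0 = -119/2, m_1 = 59, m_2 = -89/2, m_3 = 29, m_4 = -35/2.
On [4, 5], g'(t) = b_3 + 2c_3·(t - 4) + 3d_3·(t - 4)² with b_3 = Δ_3 - h_3(2m_3 + m_4)/6 = -19/4, c_3 = m_3/2 = 29/2, d_3 = (m_4 - m_3)/(6h_3) = -31/4. So g'(4) = -19/4.

-4.7500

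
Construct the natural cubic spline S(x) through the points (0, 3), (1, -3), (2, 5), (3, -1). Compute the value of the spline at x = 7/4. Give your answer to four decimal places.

3.4375

Put m_i = S'' at the i-th knot. Here h = (1, 1, 1) and Δ = (-6, 8, -6), so the interior equations h_(i-1)·m_(i-1) + 2(h_(i-1)+h_i)·m_i + h_i·m_(i+1) = 6(Δ_i − Δ_(i-1)) read
  1·m_0 + 4·m_1 + 1·m_2 = 6(Δ_1 - Δ_0) = 84
  1·m_1 + 4·m_2 + 1·m_3 = 6(Δ_2 - Δ_1) = -84
Natural end conditions: m_0 = m_3 = 0.
Solving: m_0 = 0, m_1 = 28, m_2 = -28, m_3 = 0.
On [1, 2], S(x) = -3 + 10/3·(x - 1) + 14·(x - 1)² - 28/3·(x - 1)³.
With (x - 1) = 3/4: S(7/4) = 55/16.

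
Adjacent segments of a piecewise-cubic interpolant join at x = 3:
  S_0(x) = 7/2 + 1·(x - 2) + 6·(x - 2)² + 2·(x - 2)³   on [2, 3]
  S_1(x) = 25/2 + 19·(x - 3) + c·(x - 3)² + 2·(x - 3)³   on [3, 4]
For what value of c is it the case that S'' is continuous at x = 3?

12

S_0''(x) = 12 + 12·(x - 2), so S_0''(3) = 24. On the right, S_1''(3) = 2c, so c = 12.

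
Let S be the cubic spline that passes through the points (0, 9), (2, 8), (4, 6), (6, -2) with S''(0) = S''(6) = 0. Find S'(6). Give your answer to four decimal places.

With σ_i denoting the second derivative at x_i, h_i = 2, 2, 2, and Δ_i = (y_(i+1) − y_i)/h_i = -1/2, -1, -4:
  2·σ_0 + 8·σ_1 + 2·σ_2 = 6(Δ_1 - Δ_0) = -3
  2·σ_1 + 8·σ_2 + 2·σ_3 = 6(Δ_2 - Δ_1) = -18
Natural end conditions: σ_0 = σ_3 = 0.
Forward elimination and back-substitution give σ_0 = 0, σ_1 = 1/5, σ_2 = -23/10, σ_3 = 0.
On [4, 6], S'(t) = b_2 + 2c_2·(t - 4) + 3d_2·(t - 4)² with b_2 = Δ_2 - h_2(2σ_2 + σ_3)/6 = -37/15, c_2 = σ_2/2 = -23/20, d_2 = (σ_3 - σ_2)/(6h_2) = 23/120. So S'(6) = -143/30.

-4.7667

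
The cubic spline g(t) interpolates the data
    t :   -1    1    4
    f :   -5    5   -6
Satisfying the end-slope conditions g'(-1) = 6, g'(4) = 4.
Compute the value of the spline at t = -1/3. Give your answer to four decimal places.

Put σ_i = g'' at the i-th knot. Here h = (2, 3) and Δ = (5, -11/3), so the interior equations h_(i-1)·σ_(i-1) + 2(h_(i-1)+h_i)·σ_i + h_i·σ_(i+1) = 6(Δ_i − Δ_(i-1)) read
  2·σ_0 + 10·σ_1 + 3·σ_2 = 6(Δ_1 - Δ_0) = -52
Clamped end conditions give two more equations: 2h_0·σ_0 + h_0·σ_1 = 6(Δ_0 - g'(-1)) = -6 and h_1·σ_1 + 2h_1·σ_2 = 6(g'(4) - Δ_1) = 46.
Hence σ_0 = 33/10, σ_1 = -48/5, σ_2 = 187/15.
On [-1, 1], g(t) = -5 + 6·(t + 1) + 33/20·(t + 1)² - 43/40·(t + 1)³.
With (t + 1) = 2/3: g(-1/3) = -79/135.

-0.5852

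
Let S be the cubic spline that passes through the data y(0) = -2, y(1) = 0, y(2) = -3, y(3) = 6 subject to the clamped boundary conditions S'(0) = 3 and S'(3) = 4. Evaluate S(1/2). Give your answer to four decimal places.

-0.3083

With σ_i denoting the second derivative at x_i, h_i = 1, 1, 1, and Δ_i = (y_(i+1) − y_i)/h_i = 2, -3, 9:
  1·σ_0 + 4·σ_1 + 1·σ_2 = 6(Δ_1 - Δ_0) = -30
  1·σ_1 + 4·σ_2 + 1·σ_3 = 6(Δ_2 - Δ_1) = 72
Clamped end conditions give two more equations: 2h_0·σ_0 + h_0·σ_1 = 6(Δ_0 - S'(0)) = -6 and h_2·σ_2 + 2h_2·σ_3 = 6(S'(3) - Δ_2) = -30.
Solving: σ_0 = 76/15, σ_1 = -242/15, σ_2 = 442/15, σ_3 = -446/15.
On [0, 1], S(x) = -2 + 3·x + 38/15·x² - 53/15·x³.
With x = 1/2: S(1/2) = -37/120.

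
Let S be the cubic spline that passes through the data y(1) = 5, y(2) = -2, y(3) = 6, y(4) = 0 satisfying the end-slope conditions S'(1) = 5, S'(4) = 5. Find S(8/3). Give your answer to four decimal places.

3.8222

Put M_i = S'' at the i-th knot. Here h = (1, 1, 1) and Δ = (-7, 8, -6), so the interior equations h_(i-1)·M_(i-1) + 2(h_(i-1)+h_i)·M_i + h_i·M_(i+1) = 6(Δ_i − Δ_(i-1)) read
  1·M_0 + 4·M_1 + 1·M_2 = 6(Δ_1 - Δ_0) = 90
  1·M_1 + 4·M_2 + 1·M_3 = 6(Δ_2 - Δ_1) = -84
Clamped end conditions give two more equations: 2h_0·M_0 + h_0·M_1 = 6(Δ_0 - S'(1)) = -72 and h_2·M_2 + 2h_2·M_3 = 6(S'(4) - Δ_2) = 66.
Forward elimination and back-substitution give M_0 = -304/5, M_1 = 248/5, M_2 = -238/5, M_3 = 284/5.
On [2, 3], S(t) = -2 - 3/5·(t - 2) + 124/5·(t - 2)² - 81/5·(t - 2)³.
With (t - 2) = 2/3: S(8/3) = 172/45.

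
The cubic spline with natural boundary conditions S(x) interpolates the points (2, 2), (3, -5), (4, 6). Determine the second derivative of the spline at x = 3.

27

Let M_i = S''(x_i). Step sizes h_i = 1, 1; slopes of the chords Δ_i = (y_(i+1) - y_i)/h_i = -7, 11.
  1·M_0 + 4·M_1 + 1·M_2 = 6(Δ_1 - Δ_0) = 108
Natural end conditions: M_0 = M_2 = 0.
Solving the tridiagonal system: M_0 = 0, M_1 = 27, M_2 = 0.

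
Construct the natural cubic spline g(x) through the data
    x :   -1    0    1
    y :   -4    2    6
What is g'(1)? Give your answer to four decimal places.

3.5000

Put M_i = g'' at the i-th knot. Here h = (1, 1) and Δ = (6, 4), so the interior equations h_(i-1)·M_(i-1) + 2(h_(i-1)+h_i)·M_i + h_i·M_(i+1) = 6(Δ_i − Δ_(i-1)) read
  1·M_0 + 4·M_1 + 1·M_2 = 6(Δ_1 - Δ_0) = -12
Natural end conditions: M_0 = M_2 = 0.
Forward elimination and back-substitution give M_0 = 0, M_1 = -3, M_2 = 0.
On [0, 1], g'(x) = b_1 + 2c_1·x + 3d_1·x² with b_1 = Δ_1 - h_1(2M_1 + M_2)/6 = 5, c_1 = M_1/2 = -3/2, d_1 = (M_2 - M_1)/(6h_1) = 1/2. So g'(1) = 7/2.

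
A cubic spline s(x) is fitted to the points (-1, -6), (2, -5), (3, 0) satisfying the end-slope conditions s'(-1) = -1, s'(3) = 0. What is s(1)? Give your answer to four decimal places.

-8.0926

With M_i denoting the second derivative at x_i, h_i = 3, 1, and Δ_i = (y_(i+1) − y_i)/h_i = 1/3, 5:
  3·M_0 + 8·M_1 + 1·M_2 = 6(Δ_1 - Δ_0) = 28
Clamped end conditions give two more equations: 2h_0·M_0 + h_0·M_1 = 6(Δ_0 - s'(-1)) = 8 and h_1·M_1 + 2h_1·M_2 = 6(s'(3) - Δ_1) = -30.
Hence M_0 = -23/12, M_1 = 13/2, M_2 = -73/4.
On [-1, 2], s(x) = -6 - 1·(x + 1) - 23/24·(x + 1)² + 101/216·(x + 1)³.
With (x + 1) = 2: s(1) = -437/54.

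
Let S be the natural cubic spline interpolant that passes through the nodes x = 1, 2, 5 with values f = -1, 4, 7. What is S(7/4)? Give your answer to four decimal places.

2.9141

Let M_i = S''(x_i). Step sizes h_i = 1, 3; slopes of the chords Δ_i = (y_(i+1) - y_i)/h_i = 5, 1.
  1·M_0 + 8·M_1 + 3·M_2 = 6(Δ_1 - Δ_0) = -24
Natural end conditions: M_0 = M_2 = 0.
Solving the tridiagonal system: M_0 = 0, M_1 = -3, M_2 = 0.
On [1, 2], S(x) = -1 + 11/2·(x - 1) + 0·(x - 1)² - 1/2·(x - 1)³.
With (x - 1) = 3/4: S(7/4) = 373/128.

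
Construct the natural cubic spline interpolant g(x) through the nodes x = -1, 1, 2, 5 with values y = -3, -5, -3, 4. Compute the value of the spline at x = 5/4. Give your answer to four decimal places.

-4.6602

Let M_i = g''(x_i). Step sizes h_i = 2, 1, 3; slopes of the chords Δ_i = (y_(i+1) - y_i)/h_i = -1, 2, 7/3.
  2·M_0 + 6·M_1 + 1·M_2 = 6(Δ_1 - Δ_0) = 18
  1·M_1 + 8·M_2 + 3·M_3 = 6(Δ_2 - Δ_1) = 2
Natural end conditions: M_0 = M_3 = 0.
Solving the tridiagonal system: M_0 = 0, M_1 = 142/47, M_2 = -6/47, M_3 = 0.
On [1, 2], g(x) = -5 + 143/141·(x - 1) + 71/47·(x - 1)² - 74/141·(x - 1)³.
With (x - 1) = 1/4: g(5/4) = -7009/1504.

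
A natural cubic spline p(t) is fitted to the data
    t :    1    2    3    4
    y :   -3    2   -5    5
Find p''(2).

-26

With M_i denoting the second derivative at x_i, h_i = 1, 1, 1, and Δ_i = (y_(i+1) − y_i)/h_i = 5, -7, 10:
  1·M_0 + 4·M_1 + 1·M_2 = 6(Δ_1 - Δ_0) = -72
  1·M_1 + 4·M_2 + 1·M_3 = 6(Δ_2 - Δ_1) = 102
Natural end conditions: M_0 = M_3 = 0.
Solving the tridiagonal system: M_0 = 0, M_1 = -26, M_2 = 32, M_3 = 0.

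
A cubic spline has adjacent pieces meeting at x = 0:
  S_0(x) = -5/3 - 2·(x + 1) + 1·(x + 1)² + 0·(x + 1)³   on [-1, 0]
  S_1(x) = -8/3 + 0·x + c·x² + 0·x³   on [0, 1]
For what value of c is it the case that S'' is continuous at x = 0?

1

S_0''(x) = 2 + 0·(x + 1), so S_0''(0) = 2. On the right, S_1''(0) = 2c, so c = 1.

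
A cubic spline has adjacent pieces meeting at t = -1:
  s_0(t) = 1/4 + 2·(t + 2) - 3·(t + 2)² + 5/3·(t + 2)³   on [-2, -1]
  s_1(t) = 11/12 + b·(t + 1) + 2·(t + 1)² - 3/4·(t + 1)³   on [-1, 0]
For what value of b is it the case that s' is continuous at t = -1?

s_0'(t) = 2 - 6·(t + 2) + 5·(t + 2)², so s_0'(-1) = 1. On the right, s_1'(-1) = b, so b = 1.

1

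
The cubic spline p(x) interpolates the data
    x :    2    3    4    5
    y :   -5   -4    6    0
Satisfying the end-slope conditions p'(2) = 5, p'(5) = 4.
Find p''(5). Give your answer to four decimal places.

52.5333

Let m_i = p''(x_i). Step sizes h_i = 1, 1, 1; slopes of the chords Δ_i = (y_(i+1) - y_i)/h_i = 1, 10, -6.
  1·m_0 + 4·m_1 + 1·m_2 = 6(Δ_1 - Δ_0) = 54
  1·m_1 + 4·m_2 + 1·m_3 = 6(Δ_2 - Δ_1) = -96
Clamped end conditions give two more equations: 2h_0·m_0 + h_0·m_1 = 6(Δ_0 - p'(2)) = -24 and h_2·m_2 + 2h_2·m_3 = 6(p'(5) - Δ_2) = 60.
Solving the tridiagonal system: m_0 = -418/15, m_1 = 476/15, m_2 = -676/15, m_3 = 788/15.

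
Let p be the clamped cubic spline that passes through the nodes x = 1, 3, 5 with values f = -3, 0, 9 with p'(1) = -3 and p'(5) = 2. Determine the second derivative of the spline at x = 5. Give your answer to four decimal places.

Write σ_i for p''(x_i). With h_i = 2, 2 and divided differences Δ_i = 3/2, 9/2, the continuity of p' gives the tridiagonal system
  2·σ_0 + 8·σ_1 + 2·σ_2 = 6(Δ_1 - Δ_0) = 18
Clamped end conditions give two more equations: 2h_0·σ_0 + h_0·σ_1 = 6(Δ_0 - p'(1)) = 27 and h_1·σ_1 + 2h_1·σ_2 = 6(p'(5) - Δ_1) = -15.
Solving the tridiagonal system: σ_0 = 23/4, σ_1 = 2, σ_2 = -19/4.

-4.7500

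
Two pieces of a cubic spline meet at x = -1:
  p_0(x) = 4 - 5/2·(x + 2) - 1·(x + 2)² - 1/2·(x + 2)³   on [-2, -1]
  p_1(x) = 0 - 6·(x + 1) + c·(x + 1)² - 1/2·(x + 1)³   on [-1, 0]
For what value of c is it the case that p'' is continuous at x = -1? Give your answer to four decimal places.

p_0''(x) = -2 - 3·(x + 2), so p_0''(-1) = -5. On the right, p_1''(-1) = 2c, so c = -5/2.

-2.5000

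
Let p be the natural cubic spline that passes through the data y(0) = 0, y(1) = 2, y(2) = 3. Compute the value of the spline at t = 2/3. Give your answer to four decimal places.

Put m_i = p'' at the i-th knot. Here h = (1, 1) and Δ = (2, 1), so the interior equations h_(i-1)·m_(i-1) + 2(h_(i-1)+h_i)·m_i + h_i·m_(i+1) = 6(Δ_i − Δ_(i-1)) read
  1·m_0 + 4·m_1 + 1·m_2 = 6(Δ_1 - Δ_0) = -6
Natural end conditions: m_0 = m_2 = 0.
Solving the tridiagonal system: m_0 = 0, m_1 = -3/2, m_2 = 0.
On [0, 1], p(t) = 0 + 9/4·t + 0·t² - 1/4·t³.
With t = 2/3: p(2/3) = 77/54.

1.4259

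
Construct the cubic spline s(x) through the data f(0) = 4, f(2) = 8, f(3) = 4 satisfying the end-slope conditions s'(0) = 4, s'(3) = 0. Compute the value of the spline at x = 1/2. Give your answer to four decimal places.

Let M_i = s''(x_i). Step sizes h_i = 2, 1; slopes of the chords Δ_i = (y_(i+1) - y_i)/h_i = 2, -4.
  2·M_0 + 6·M_1 + 1·M_2 = 6(Δ_1 - Δ_0) = -36
Clamped end conditions give two more equations: 2h_0·M_0 + h_0·M_1 = 6(Δ_0 - s'(0)) = -12 and h_1·M_1 + 2h_1·M_2 = 6(s'(3) - Δ_1) = 24.
Solving the tridiagonal system: M_0 = 5/3, M_1 = -28/3, M_2 = 50/3.
On [0, 2], s(x) = 4 + 4·x + 5/6·x² - 11/12·x³.
With x = 1/2: s(1/2) = 195/32.

6.0938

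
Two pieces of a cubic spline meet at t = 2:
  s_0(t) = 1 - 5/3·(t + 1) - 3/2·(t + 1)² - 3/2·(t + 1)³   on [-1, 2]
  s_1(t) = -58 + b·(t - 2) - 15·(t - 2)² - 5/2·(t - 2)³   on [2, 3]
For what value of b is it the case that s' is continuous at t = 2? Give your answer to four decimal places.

-51.1667

s_0'(t) = -5/3 - 3·(t + 1) - 9/2·(t + 1)², so s_0'(2) = -307/6. On the right, s_1'(2) = b, so b = -307/6.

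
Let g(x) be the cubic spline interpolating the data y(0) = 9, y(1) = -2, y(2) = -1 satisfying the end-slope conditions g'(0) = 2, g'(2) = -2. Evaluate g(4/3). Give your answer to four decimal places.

-2.7037

Let σ_i = g''(x_i). Step sizes h_i = 1, 1; slopes of the chords Δ_i = (y_(i+1) - y_i)/h_i = -11, 1.
  1·σ_0 + 4·σ_1 + 1·σ_2 = 6(Δ_1 - Δ_0) = 72
Clamped end conditions give two more equations: 2h_0·σ_0 + h_0·σ_1 = 6(Δ_0 - g'(0)) = -78 and h_1·σ_1 + 2h_1·σ_2 = 6(g'(2) - Δ_1) = -18.
Solving: σ_0 = -59, σ_1 = 40, σ_2 = -29.
On [1, 2], g(x) = -2 - 15/2·(x - 1) + 20·(x - 1)² - 23/2·(x - 1)³.
With (x - 1) = 1/3: g(4/3) = -73/27.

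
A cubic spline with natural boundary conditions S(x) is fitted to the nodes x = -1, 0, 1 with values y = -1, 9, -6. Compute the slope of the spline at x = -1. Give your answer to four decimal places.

Put m_i = S'' at the i-th knot. Here h = (1, 1) and Δ = (10, -15), so the interior equations h_(i-1)·m_(i-1) + 2(h_(i-1)+h_i)·m_i + h_i·m_(i+1) = 6(Δ_i − Δ_(i-1)) read
  1·m_0 + 4·m_1 + 1·m_2 = 6(Δ_1 - Δ_0) = -150
Natural end conditions: m_0 = m_2 = 0.
Hence m_0 = 0, m_1 = -75/2, m_2 = 0.
On [-1, 0], S'(x) = b_0 + 2c_0·(x + 1) + 3d_0·(x + 1)² with b_0 = Δ_0 - h_0(2m_0 + m_1)/6 = 65/4, c_0 = m_0/2 = 0, d_0 = (m_1 - m_0)/(6h_0) = -25/4. So S'(-1) = 65/4.

16.2500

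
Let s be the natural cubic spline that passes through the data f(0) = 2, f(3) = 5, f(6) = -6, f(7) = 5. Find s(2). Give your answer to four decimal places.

7.1162

Write σ_i for s''(x_i). With h_i = 3, 3, 1 and divided differences Δ_i = 1, -11/3, 11, the continuity of s' gives the tridiagonal system
  3·σ_0 + 12·σ_1 + 3·σ_2 = 6(Δ_1 - Δ_0) = -28
  3·σ_1 + 8·σ_2 + 1·σ_3 = 6(Δ_2 - Δ_1) = 88
Natural end conditions: σ_0 = σ_3 = 0.
Hence σ_0 = 0, σ_1 = -488/87, σ_2 = 380/29, σ_3 = 0.
On [0, 3], s(t) = 2 + 331/87·t + 0·t² - 244/783·t³.
With t = 2: s(2) = 5572/783.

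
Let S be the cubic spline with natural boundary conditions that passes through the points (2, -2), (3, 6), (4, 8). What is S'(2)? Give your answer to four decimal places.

9.5000

Write M_i for S''(x_i). With h_i = 1, 1 and divided differences Δ_i = 8, 2, the continuity of S' gives the tridiagonal system
  1·M_0 + 4·M_1 + 1·M_2 = 6(Δ_1 - Δ_0) = -36
Natural end conditions: M_0 = M_2 = 0.
Hence M_0 = 0, M_1 = -9, M_2 = 0.
On [2, 3], S'(x) = b_0 + 2c_0·(x - 2) + 3d_0·(x - 2)² with b_0 = Δ_0 - h_0(2M_0 + M_1)/6 = 19/2, c_0 = M_0/2 = 0, d_0 = (M_1 - M_0)/(6h_0) = -3/2. So S'(2) = 19/2.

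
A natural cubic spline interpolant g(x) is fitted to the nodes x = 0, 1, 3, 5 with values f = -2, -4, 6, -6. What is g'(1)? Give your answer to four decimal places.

Write m_i for g''(x_i). With h_i = 1, 2, 2 and divided differences Δ_i = -2, 5, -6, the continuity of g' gives the tridiagonal system
  1·m_0 + 6·m_1 + 2·m_2 = 6(Δ_1 - Δ_0) = 42
  2·m_1 + 8·m_2 + 2·m_3 = 6(Δ_2 - Δ_1) = -66
Natural end conditions: m_0 = m_3 = 0.
Solving: m_0 = 0, m_1 = 117/11, m_2 = -120/11, m_3 = 0.
On [1, 3], g'(x) = b_1 + 2c_1·(x - 1) + 3d_1·(x - 1)² with b_1 = Δ_1 - h_1(2m_1 + m_2)/6 = 17/11, c_1 = m_1/2 = 117/22, d_1 = (m_2 - m_1)/(6h_1) = -79/44. So g'(1) = 17/11.

1.5455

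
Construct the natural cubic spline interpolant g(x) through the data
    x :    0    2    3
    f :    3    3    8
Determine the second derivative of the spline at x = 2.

Put M_i = g'' at the i-th knot. Here h = (2, 1) and Δ = (0, 5), so the interior equations h_(i-1)·M_(i-1) + 2(h_(i-1)+h_i)·M_i + h_i·M_(i+1) = 6(Δ_i − Δ_(i-1)) read
  2·M_0 + 6·M_1 + 1·M_2 = 6(Δ_1 - Δ_0) = 30
Natural end conditions: M_0 = M_2 = 0.
Solving the tridiagonal system: M_0 = 0, M_1 = 5, M_2 = 0.

5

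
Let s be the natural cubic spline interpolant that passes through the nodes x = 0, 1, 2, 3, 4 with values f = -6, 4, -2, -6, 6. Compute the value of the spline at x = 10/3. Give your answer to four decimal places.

Put M_i = s'' at the i-th knot. Here h = (1, 1, 1, 1) and Δ = (10, -6, -4, 12), so the interior equations h_(i-1)·M_(i-1) + 2(h_(i-1)+h_i)·M_i + h_i·M_(i+1) = 6(Δ_i − Δ_(i-1)) read
  1·M_0 + 4·M_1 + 1·M_2 = 6(Δ_1 - Δ_0) = -96
  1·M_1 + 4·M_2 + 1·M_3 = 6(Δ_2 - Δ_1) = 12
  1·M_2 + 4·M_3 + 1·M_4 = 6(Δ_3 - Δ_2) = 96
Natural end conditions: M_0 = M_4 = 0.
Solving: M_0 = 0, M_1 = -174/7, M_2 = 24/7, M_3 = 162/7, M_4 = 0.
On [3, 4], s(x) = -6 + 30/7·(x - 3) + 81/7·(x - 3)² - 27/7·(x - 3)³.
With (x - 3) = 1/3: s(10/3) = -24/7.

-3.4286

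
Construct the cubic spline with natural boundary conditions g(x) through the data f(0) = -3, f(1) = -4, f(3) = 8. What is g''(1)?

Put σ_i = g'' at the i-th knot. Here h = (1, 2) and Δ = (-1, 6), so the interior equations h_(i-1)·σ_(i-1) + 2(h_(i-1)+h_i)·σ_i + h_i·σ_(i+1) = 6(Δ_i − Δ_(i-1)) read
  1·σ_0 + 6·σ_1 + 2·σ_2 = 6(Δ_1 - Δ_0) = 42
Natural end conditions: σ_0 = σ_2 = 0.
Hence σ_0 = 0, σ_1 = 7, σ_2 = 0.

7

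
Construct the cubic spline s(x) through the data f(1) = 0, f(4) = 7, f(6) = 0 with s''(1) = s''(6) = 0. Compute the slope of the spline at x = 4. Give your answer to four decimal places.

With m_i denoting the second derivative at x_i, h_i = 3, 2, and Δ_i = (y_(i+1) − y_i)/h_i = 7/3, -7/2:
  3·m_0 + 10·m_1 + 2·m_2 = 6(Δ_1 - Δ_0) = -35
Natural end conditions: m_0 = m_2 = 0.
Solving: m_0 = 0, m_1 = -7/2, m_2 = 0.
On [4, 6], s'(x) = b_1 + 2c_1·(x - 4) + 3d_1·(x - 4)² with b_1 = Δ_1 - h_1(2m_1 + m_2)/6 = -7/6, c_1 = m_1/2 = -7/4, d_1 = (m_2 - m_1)/(6h_1) = 7/24. So s'(4) = -7/6.

-1.1667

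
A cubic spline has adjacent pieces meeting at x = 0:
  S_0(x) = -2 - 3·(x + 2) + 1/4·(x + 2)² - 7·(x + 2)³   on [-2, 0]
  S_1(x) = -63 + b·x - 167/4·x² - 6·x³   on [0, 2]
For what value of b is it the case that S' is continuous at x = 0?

S_0'(x) = -3 + 1/2·(x + 2) - 21·(x + 2)², so S_0'(0) = -86. On the right, S_1'(0) = b, so b = -86.

-86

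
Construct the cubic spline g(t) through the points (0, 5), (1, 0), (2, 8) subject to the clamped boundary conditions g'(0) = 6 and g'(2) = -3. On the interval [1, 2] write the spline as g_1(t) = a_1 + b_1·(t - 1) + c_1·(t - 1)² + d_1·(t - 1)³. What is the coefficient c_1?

With M_i denoting the second derivative at x_i, h_i = 1, 1, and Δ_i = (y_(i+1) − y_i)/h_i = -5, 8:
  1·M_0 + 4·M_1 + 1·M_2 = 6(Δ_1 - Δ_0) = 78
Clamped end conditions give two more equations: 2h_0·M_0 + h_0·M_1 = 6(Δ_0 - g'(0)) = -66 and h_1·M_1 + 2h_1·M_2 = 6(g'(2) - Δ_1) = -66.
Solving: M_0 = -57, M_1 = 48, M_2 = -57.
On [1, 2], with g_1(t) = a_1 + b_1·(t - 1) + c_1·(t - 1)² + d_1·(t - 1)³: c_1 = M_1/2 = 24, d_1 = (M_2 - M_1)/(6h_1) = -35/2, b_1 = Δ_1 - h_1(2M_1 + M_2)/6 = 3/2.

24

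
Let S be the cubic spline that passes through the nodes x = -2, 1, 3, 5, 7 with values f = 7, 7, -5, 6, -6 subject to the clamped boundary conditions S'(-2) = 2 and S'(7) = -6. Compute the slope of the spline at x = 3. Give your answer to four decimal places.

Put M_i = S'' at the i-th knot. Here h = (3, 2, 2, 2) and Δ = (0, -6, 11/2, -6), so the interior equations h_(i-1)·M_(i-1) + 2(h_(i-1)+h_i)·M_i + h_i·M_(i+1) = 6(Δ_i − Δ_(i-1)) read
  3·M_0 + 10·M_1 + 2·M_2 = 6(Δ_1 - Δ_0) = -36
  2·M_1 + 8·M_2 + 2·M_3 = 6(Δ_2 - Δ_1) = 69
  2·M_2 + 8·M_3 + 2·M_4 = 6(Δ_3 - Δ_2) = -69
Clamped end conditions give two more equations: 2h_0·M_0 + h_0·M_1 = 6(Δ_0 - S'(-2)) = -12 and h_3·M_3 + 2h_3·M_4 = 6(S'(7) - Δ_3) = 0.
Hence M_0 = 191/138, M_1 = -467/69, M_2 = 3799/276, M_3 = -1903/138, M_4 = 1903/276.
On [3, 5], S'(x) = b_2 + 2c_2·(x - 3) + 3d_2·(x - 3)² with b_2 = Δ_2 - h_2(2M_2 + M_3)/6 = 127/138, c_2 = M_2/2 = 3799/552, d_2 = (M_3 - M_2)/(6h_2) = -845/368. So S'(3) = 127/138.

0.9203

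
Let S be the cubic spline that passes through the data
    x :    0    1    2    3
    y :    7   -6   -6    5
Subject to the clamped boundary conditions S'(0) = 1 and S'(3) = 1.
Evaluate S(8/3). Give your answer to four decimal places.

Put M_i = S'' at the i-th knot. Here h = (1, 1, 1) and Δ = (-13, 0, 11), so the interior equations h_(i-1)·M_(i-1) + 2(h_(i-1)+h_i)·M_i + h_i·M_(i+1) = 6(Δ_i − Δ_(i-1)) read
  1·M_0 + 4·M_1 + 1·M_2 = 6(Δ_1 - Δ_0) = 78
  1·M_1 + 4·M_2 + 1·M_3 = 6(Δ_2 - Δ_1) = 66
Clamped end conditions give two more equations: 2h_0·M_0 + h_0·M_1 = 6(Δ_0 - S'(0)) = -84 and h_2·M_2 + 2h_2·M_3 = 6(S'(3) - Δ_2) = -60.
Forward elimination and back-substitution give M_0 = -282/5, M_1 = 144/5, M_2 = 96/5, M_3 = -198/5.
On [2, 3], S(x) = -6 + 56/5·(x - 2) + 48/5·(x - 2)² - 49/5·(x - 2)³.
With (x - 2) = 2/3: S(8/3) = 382/135.

2.8296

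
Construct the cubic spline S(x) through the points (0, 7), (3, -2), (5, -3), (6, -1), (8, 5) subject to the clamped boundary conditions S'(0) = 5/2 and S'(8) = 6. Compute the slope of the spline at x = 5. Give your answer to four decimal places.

Let m_i = S''(x_i). Step sizes h_i = 3, 2, 1, 2; slopes of the chords Δ_i = (y_(i+1) - y_i)/h_i = -3, -1/2, 2, 3.
  3·m_0 + 10·m_1 + 2·m_2 = 6(Δ_1 - Δ_0) = 15
  2·m_1 + 6·m_2 + 1·m_3 = 6(Δ_2 - Δ_1) = 15
  1·m_2 + 6·m_3 + 2·m_4 = 6(Δ_3 - Δ_2) = 6
Clamped end conditions give two more equations: 2h_0·m_0 + h_0·m_1 = 6(Δ_0 - S'(0)) = -33 and h_3·m_3 + 2h_3·m_4 = 6(S'(8) - Δ_3) = 18.
Forward elimination and back-substitution give m_0 = -1083/151, m_1 = 505/151, m_2 = 232/151, m_3 = -137/151, m_4 = 748/151.
On [5, 6], S'(x) = b_2 + 2c_2·(x - 5) + 3d_2·(x - 5)² with b_2 = Δ_2 - h_2(2m_2 + m_3)/6 = 495/302, c_2 = m_2/2 = 116/151, d_2 = (m_3 - m_2)/(6h_2) = -123/302. So S'(5) = 495/302.

1.6391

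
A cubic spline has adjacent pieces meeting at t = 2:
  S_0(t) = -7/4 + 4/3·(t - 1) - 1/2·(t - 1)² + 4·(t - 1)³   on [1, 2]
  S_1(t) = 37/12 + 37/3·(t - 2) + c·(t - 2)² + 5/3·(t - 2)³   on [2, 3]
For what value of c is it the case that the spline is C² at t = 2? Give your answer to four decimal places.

11.5000

S_0''(t) = -1 + 24·(t - 1), so S_0''(2) = 23. On the right, S_1''(2) = 2c, so c = 23/2.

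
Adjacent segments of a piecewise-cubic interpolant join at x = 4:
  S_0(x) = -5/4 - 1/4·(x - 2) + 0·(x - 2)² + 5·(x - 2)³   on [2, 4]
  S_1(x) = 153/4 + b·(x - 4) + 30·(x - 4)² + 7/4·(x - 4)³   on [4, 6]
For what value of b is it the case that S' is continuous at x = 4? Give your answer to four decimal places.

S_0'(x) = -1/4 + 0·(x - 2) + 15·(x - 2)², so S_0'(4) = 239/4. On the right, S_1'(4) = b, so b = 239/4.

59.7500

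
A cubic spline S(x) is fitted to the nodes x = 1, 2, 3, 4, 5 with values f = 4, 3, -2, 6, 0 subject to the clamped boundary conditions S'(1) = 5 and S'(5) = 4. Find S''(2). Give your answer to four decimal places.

-11.0714

Put m_i = S'' at the i-th knot. Here h = (1, 1, 1, 1) and Δ = (-1, -5, 8, -6), so the interior equations h_(i-1)·m_(i-1) + 2(h_(i-1)+h_i)·m_i + h_i·m_(i+1) = 6(Δ_i − Δ_(i-1)) read
  1·m_0 + 4·m_1 + 1·m_2 = 6(Δ_1 - Δ_0) = -24
  1·m_1 + 4·m_2 + 1·m_3 = 6(Δ_2 - Δ_1) = 78
  1·m_2 + 4·m_3 + 1·m_4 = 6(Δ_3 - Δ_2) = -84
Clamped end conditions give two more equations: 2h_0·m_0 + h_0·m_1 = 6(Δ_0 - S'(1)) = -36 and h_3·m_3 + 2h_3·m_4 = 6(S'(5) - Δ_3) = 60.
Solving: m_0 = -349/28, m_1 = -155/14, m_2 = 131/4, m_3 = -587/14, m_4 = 1427/28.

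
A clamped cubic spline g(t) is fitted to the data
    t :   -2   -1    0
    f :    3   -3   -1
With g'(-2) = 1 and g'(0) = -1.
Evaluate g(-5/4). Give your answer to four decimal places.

-1.5938

Write M_i for g''(x_i). With h_i = 1, 1 and divided differences Δ_i = -6, 2, the continuity of g' gives the tridiagonal system
  1·M_0 + 4·M_1 + 1·M_2 = 6(Δ_1 - Δ_0) = 48
Clamped end conditions give two more equations: 2h_0·M_0 + h_0·M_1 = 6(Δ_0 - g'(-2)) = -42 and h_1·M_1 + 2h_1·M_2 = 6(g'(0) - Δ_1) = -18.
Forward elimination and back-substitution give M_0 = -34, M_1 = 26, M_2 = -22.
On [-2, -1], g(t) = 3 + 1·(t + 2) - 17·(t + 2)² + 10·(t + 2)³.
With (t + 2) = 3/4: g(-5/4) = -51/32.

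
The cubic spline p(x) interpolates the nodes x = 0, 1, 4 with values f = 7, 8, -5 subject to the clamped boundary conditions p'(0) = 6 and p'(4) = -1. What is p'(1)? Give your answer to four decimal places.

-2.6250

With σ_i denoting the second derivative at x_i, h_i = 1, 3, and Δ_i = (y_(i+1) − y_i)/h_i = 1, -13/3:
  1·σ_0 + 8·σ_1 + 3·σ_2 = 6(Δ_1 - Δ_0) = -32
Clamped end conditions give two more equations: 2h_0·σ_0 + h_0·σ_1 = 6(Δ_0 - p'(0)) = -30 and h_1·σ_1 + 2h_1·σ_2 = 6(p'(4) - Δ_1) = 20.
Solving the tridiagonal system: σ_0 = -51/4, σ_1 = -9/2, σ_2 = 67/12.
On [1, 4], p'(x) = b_1 + 2c_1·(x - 1) + 3d_1·(x - 1)² with b_1 = Δ_1 - h_1(2σ_1 + σ_2)/6 = -21/8, c_1 = σ_1/2 = -9/4, d_1 = (σ_2 - σ_1)/(6h_1) = 121/216. So p'(1) = -21/8.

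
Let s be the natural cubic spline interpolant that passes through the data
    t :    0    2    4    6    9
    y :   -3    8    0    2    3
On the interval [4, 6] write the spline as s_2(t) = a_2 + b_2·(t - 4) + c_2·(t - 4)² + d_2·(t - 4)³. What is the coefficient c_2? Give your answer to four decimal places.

3.1725

Write M_i for s''(x_i). With h_i = 2, 2, 2, 3 and divided differences Δ_i = 11/2, -4, 1, 1/3, the continuity of s' gives the tridiagonal system
  2·M_0 + 8·M_1 + 2·M_2 = 6(Δ_1 - Δ_0) = -57
  2·M_1 + 8·M_2 + 2·M_3 = 6(Δ_2 - Δ_1) = 30
  2·M_2 + 10·M_3 + 3·M_4 = 6(Δ_3 - Δ_2) = -4
Natural end conditions: M_0 = M_4 = 0.
Solving: M_0 = 0, M_1 = -1237/142, M_2 = 901/142, M_3 = -237/142, M_4 = 0.
On [4, 6], with s_2(t) = a_2 + b_2·(t - 4) + c_2·(t - 4)² + d_2·(t - 4)³: c_2 = M_2/2 = 901/284, d_2 = (M_3 - M_2)/(6h_2) = -569/852, b_2 = Δ_2 - h_2(2M_2 + M_3)/6 = -1139/426.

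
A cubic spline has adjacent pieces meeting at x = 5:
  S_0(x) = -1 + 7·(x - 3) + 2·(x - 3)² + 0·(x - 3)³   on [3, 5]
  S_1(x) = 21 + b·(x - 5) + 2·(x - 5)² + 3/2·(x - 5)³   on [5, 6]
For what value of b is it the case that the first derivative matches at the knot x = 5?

15

S_0'(x) = 7 + 4·(x - 3) + 0·(x - 3)², so S_0'(5) = 15. On the right, S_1'(5) = b, so b = 15.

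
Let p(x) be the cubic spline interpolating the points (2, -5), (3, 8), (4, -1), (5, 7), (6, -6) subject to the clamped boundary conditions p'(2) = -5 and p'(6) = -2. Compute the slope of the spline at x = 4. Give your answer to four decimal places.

Put m_i = p'' at the i-th knot. Here h = (1, 1, 1, 1) and Δ = (13, -9, 8, -13), so the interior equations h_(i-1)·m_(i-1) + 2(h_(i-1)+h_i)·m_i + h_i·m_(i+1) = 6(Δ_i − Δ_(i-1)) read
  1·m_0 + 4·m_1 + 1·m_2 = 6(Δ_1 - Δ_0) = -132
  1·m_1 + 4·m_2 + 1·m_3 = 6(Δ_2 - Δ_1) = 102
  1·m_2 + 4·m_3 + 1·m_4 = 6(Δ_3 - Δ_2) = -126
Clamped end conditions give two more equations: 2h_0·m_0 + h_0·m_1 = 6(Δ_0 - p'(2)) = 108 and h_3·m_3 + 2h_3·m_4 = 6(p'(6) - Δ_3) = 66.
Forward elimination and back-substitution give m_0 = 1245/14, m_1 = -489/7, m_2 = 117/2, m_3 = -435/7, m_4 = 897/14.
On [4, 5], p'(x) = b_2 + 2c_2·(x - 4) + 3d_2·(x - 4)² with b_2 = Δ_2 - h_2(2m_2 + m_3)/6 = -8/7, c_2 = m_2/2 = 117/4, d_2 = (m_3 - m_2)/(6h_2) = -563/28. So p'(4) = -8/7.

-1.1429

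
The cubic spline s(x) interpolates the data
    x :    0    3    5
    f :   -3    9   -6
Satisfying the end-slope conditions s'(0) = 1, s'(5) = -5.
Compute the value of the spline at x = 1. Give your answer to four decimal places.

Let M_i = s''(x_i). Step sizes h_i = 3, 2; slopes of the chords Δ_i = (y_(i+1) - y_i)/h_i = 4, -15/2.
  3·M_0 + 10·M_1 + 2·M_2 = 6(Δ_1 - Δ_0) = -69
Clamped end conditions give two more equations: 2h_0·M_0 + h_0·M_1 = 6(Δ_0 - s'(0)) = 18 and h_1·M_1 + 2h_1·M_2 = 6(s'(5) - Δ_1) = 15.
Solving the tridiagonal system: M_0 = 87/10, M_1 = -57/5, M_2 = 189/20.
On [0, 3], s(x) = -3 + 1·x + 87/20·x² - 67/60·x³.
With x = 1: s(1) = 37/30.

1.2333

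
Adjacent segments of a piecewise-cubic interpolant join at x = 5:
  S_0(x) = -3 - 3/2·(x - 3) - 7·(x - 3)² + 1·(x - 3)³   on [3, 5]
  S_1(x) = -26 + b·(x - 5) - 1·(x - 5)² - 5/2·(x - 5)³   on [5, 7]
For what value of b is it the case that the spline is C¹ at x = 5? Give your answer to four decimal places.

-17.5000

S_0'(x) = -3/2 - 14·(x - 3) + 3·(x - 3)², so S_0'(5) = -35/2. On the right, S_1'(5) = b, so b = -35/2.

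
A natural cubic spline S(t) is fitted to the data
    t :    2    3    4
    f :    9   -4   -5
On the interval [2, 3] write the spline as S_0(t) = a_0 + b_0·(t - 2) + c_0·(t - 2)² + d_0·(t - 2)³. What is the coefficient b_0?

-16

Let m_i = S''(x_i). Step sizes h_i = 1, 1; slopes of the chords Δ_i = (y_(i+1) - y_i)/h_i = -13, -1.
  1·m_0 + 4·m_1 + 1·m_2 = 6(Δ_1 - Δ_0) = 72
Natural end conditions: m_0 = m_2 = 0.
Solving the tridiagonal system: m_0 = 0, m_1 = 18, m_2 = 0.
On [2, 3], with S_0(t) = a_0 + b_0·(t - 2) + c_0·(t - 2)² + d_0·(t - 2)³: c_0 = m_0/2 = 0, d_0 = (m_1 - m_0)/(6h_0) = 3, b_0 = Δ_0 - h_0(2m_0 + m_1)/6 = -16.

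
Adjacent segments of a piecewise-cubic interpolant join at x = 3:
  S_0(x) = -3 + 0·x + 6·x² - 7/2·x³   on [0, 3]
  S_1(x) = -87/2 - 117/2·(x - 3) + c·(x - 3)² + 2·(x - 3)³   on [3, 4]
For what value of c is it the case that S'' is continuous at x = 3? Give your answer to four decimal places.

-25.5000

S_0''(x) = 12 - 21·x, so S_0''(3) = -51. On the right, S_1''(3) = 2c, so c = -51/2.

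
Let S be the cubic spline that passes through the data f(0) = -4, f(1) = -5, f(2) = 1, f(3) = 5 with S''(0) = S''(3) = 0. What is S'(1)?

3

Write σ_i for S''(x_i). With h_i = 1, 1, 1 and divided differences Δ_i = -1, 6, 4, the continuity of S' gives the tridiagonal system
  1·σ_0 + 4·σ_1 + 1·σ_2 = 6(Δ_1 - Δ_0) = 42
  1·σ_1 + 4·σ_2 + 1·σ_3 = 6(Δ_2 - Δ_1) = -12
Natural end conditions: σ_0 = σ_3 = 0.
Solving: σ_0 = 0, σ_1 = 12, σ_2 = -6, σ_3 = 0.
On [1, 2], S'(t) = b_1 + 2c_1·(t - 1) + 3d_1·(t - 1)² with b_1 = Δ_1 - h_1(2σ_1 + σ_2)/6 = 3, c_1 = σ_1/2 = 6, d_1 = (σ_2 - σ_1)/(6h_1) = -3. So S'(1) = 3.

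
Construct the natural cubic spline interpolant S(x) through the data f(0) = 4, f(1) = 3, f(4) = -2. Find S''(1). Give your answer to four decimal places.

-0.5000

Write M_i for S''(x_i). With h_i = 1, 3 and divided differences Δ_i = -1, -5/3, the continuity of S' gives the tridiagonal system
  1·M_0 + 8·M_1 + 3·M_2 = 6(Δ_1 - Δ_0) = -4
Natural end conditions: M_0 = M_2 = 0.
Hence M_0 = 0, M_1 = -1/2, M_2 = 0.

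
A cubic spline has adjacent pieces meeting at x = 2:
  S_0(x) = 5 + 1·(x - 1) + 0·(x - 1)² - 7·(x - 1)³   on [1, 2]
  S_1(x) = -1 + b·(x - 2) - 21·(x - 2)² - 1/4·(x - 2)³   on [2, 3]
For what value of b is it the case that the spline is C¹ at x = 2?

S_0'(x) = 1 + 0·(x - 1) - 21·(x - 1)², so S_0'(2) = -20. On the right, S_1'(2) = b, so b = -20.

-20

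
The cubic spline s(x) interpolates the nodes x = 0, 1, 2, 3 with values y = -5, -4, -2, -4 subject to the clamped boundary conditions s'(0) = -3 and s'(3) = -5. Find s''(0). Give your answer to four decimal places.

Let σ_i = s''(x_i). Step sizes h_i = 1, 1, 1; slopes of the chords Δ_i = (y_(i+1) - y_i)/h_i = 1, 2, -2.
  1·σ_0 + 4·σ_1 + 1·σ_2 = 6(Δ_1 - Δ_0) = 6
  1·σ_1 + 4·σ_2 + 1·σ_3 = 6(Δ_2 - Δ_1) = -24
Clamped end conditions give two more equations: 2h_0·σ_0 + h_0·σ_1 = 6(Δ_0 - s'(0)) = 24 and h_2·σ_2 + 2h_2·σ_3 = 6(s'(3) - Δ_2) = -18.
Solving: σ_0 = 184/15, σ_1 = -8/15, σ_2 = -62/15, σ_3 = -104/15.

12.2667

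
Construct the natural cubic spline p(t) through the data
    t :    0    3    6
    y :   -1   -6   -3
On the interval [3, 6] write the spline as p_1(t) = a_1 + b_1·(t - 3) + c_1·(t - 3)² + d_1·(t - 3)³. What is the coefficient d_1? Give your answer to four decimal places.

-0.0741

With σ_i denoting the second derivative at x_i, h_i = 3, 3, and Δ_i = (y_(i+1) − y_i)/h_i = -5/3, 1:
  3·σ_0 + 12·σ_1 + 3·σ_2 = 6(Δ_1 - Δ_0) = 16
Natural end conditions: σ_0 = σ_2 = 0.
Hence σ_0 = 0, σ_1 = 4/3, σ_2 = 0.
On [3, 6], with p_1(t) = a_1 + b_1·(t - 3) + c_1·(t - 3)² + d_1·(t - 3)³: c_1 = σ_1/2 = 2/3, d_1 = (σ_2 - σ_1)/(6h_1) = -2/27, b_1 = Δ_1 - h_1(2σ_1 + σ_2)/6 = -1/3.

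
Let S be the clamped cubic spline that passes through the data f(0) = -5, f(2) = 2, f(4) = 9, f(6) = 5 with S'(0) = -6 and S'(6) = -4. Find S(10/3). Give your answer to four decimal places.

8.0296

Let M_i = S''(x_i). Step sizes h_i = 2, 2, 2; slopes of the chords Δ_i = (y_(i+1) - y_i)/h_i = 7/2, 7/2, -2.
  2·M_0 + 8·M_1 + 2·M_2 = 6(Δ_1 - Δ_0) = 0
  2·M_1 + 8·M_2 + 2·M_3 = 6(Δ_2 - Δ_1) = -33
Clamped end conditions give two more equations: 2h_0·M_0 + h_0·M_1 = 6(Δ_0 - S'(0)) = 57 and h_2·M_2 + 2h_2·M_3 = 6(S'(6) - Δ_2) = -12.
Solving the tridiagonal system: M_0 = 238/15, M_1 = -97/30, M_2 = -44/15, M_3 = -23/15.
On [2, 4], S(x) = 2 + 199/30·(x - 2) - 97/60·(x - 2)² + 1/40·(x - 2)³.
With (x - 2) = 4/3: S(10/3) = 1084/135.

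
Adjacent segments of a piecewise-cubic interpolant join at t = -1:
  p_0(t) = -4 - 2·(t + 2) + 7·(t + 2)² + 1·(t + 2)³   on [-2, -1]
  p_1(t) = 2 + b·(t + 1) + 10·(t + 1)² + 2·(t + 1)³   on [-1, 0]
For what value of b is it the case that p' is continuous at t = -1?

p_0'(t) = -2 + 14·(t + 2) + 3·(t + 2)², so p_0'(-1) = 15. On the right, p_1'(-1) = b, so b = 15.

15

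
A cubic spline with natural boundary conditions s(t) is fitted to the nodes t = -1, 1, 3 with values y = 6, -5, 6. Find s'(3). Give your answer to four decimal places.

8.2500

Let m_i = s''(x_i). Step sizes h_i = 2, 2; slopes of the chords Δ_i = (y_(i+1) - y_i)/h_i = -11/2, 11/2.
  2·m_0 + 8·m_1 + 2·m_2 = 6(Δ_1 - Δ_0) = 66
Natural end conditions: m_0 = m_2 = 0.
Solving the tridiagonal system: m_0 = 0, m_1 = 33/4, m_2 = 0.
On [1, 3], s'(t) = b_1 + 2c_1·(t - 1) + 3d_1·(t - 1)² with b_1 = Δ_1 - h_1(2m_1 + m_2)/6 = 0, c_1 = m_1/2 = 33/8, d_1 = (m_2 - m_1)/(6h_1) = -11/16. So s'(3) = 33/4.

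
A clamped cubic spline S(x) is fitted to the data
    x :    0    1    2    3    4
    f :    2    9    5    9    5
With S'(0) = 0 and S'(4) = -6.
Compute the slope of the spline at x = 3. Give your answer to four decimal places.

1.7679

Let M_i = S''(x_i). Step sizes h_i = 1, 1, 1, 1; slopes of the chords Δ_i = (y_(i+1) - y_i)/h_i = 7, -4, 4, -4.
  1·M_0 + 4·M_1 + 1·M_2 = 6(Δ_1 - Δ_0) = -66
  1·M_1 + 4·M_2 + 1·M_3 = 6(Δ_2 - Δ_1) = 48
  1·M_2 + 4·M_3 + 1·M_4 = 6(Δ_3 - Δ_2) = -48
Clamped end conditions give two more equations: 2h_0·M_0 + h_0·M_1 = 6(Δ_0 - S'(0)) = 42 and h_3·M_3 + 2h_3·M_4 = 6(S'(4) - Δ_3) = -12.
Solving the tridiagonal system: M_0 = 1035/28, M_1 = -447/14, M_2 = 99/4, M_3 = -267/14, M_4 = 99/28.
On [3, 4], S'(x) = b_3 + 2c_3·(x - 3) + 3d_3·(x - 3)² with b_3 = Δ_3 - h_3(2M_3 + M_4)/6 = 99/56, c_3 = M_3/2 = -267/28, d_3 = (M_4 - M_3)/(6h_3) = 211/56. So S'(3) = 99/56.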